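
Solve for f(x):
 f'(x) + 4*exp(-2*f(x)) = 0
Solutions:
 f(x) = log(-sqrt(C1 - 8*x))
 f(x) = log(C1 - 8*x)/2


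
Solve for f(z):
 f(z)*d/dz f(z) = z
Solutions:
 f(z) = -sqrt(C1 + z^2)
 f(z) = sqrt(C1 + z^2)


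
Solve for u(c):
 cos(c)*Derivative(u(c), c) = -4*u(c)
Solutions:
 u(c) = C1*(sin(c)^2 - 2*sin(c) + 1)/(sin(c)^2 + 2*sin(c) + 1)


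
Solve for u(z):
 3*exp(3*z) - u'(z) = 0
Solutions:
 u(z) = C1 + exp(3*z)


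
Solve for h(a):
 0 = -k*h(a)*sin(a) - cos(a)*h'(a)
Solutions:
 h(a) = C1*exp(k*log(cos(a)))


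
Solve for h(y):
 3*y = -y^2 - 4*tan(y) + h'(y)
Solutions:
 h(y) = C1 + y^3/3 + 3*y^2/2 - 4*log(cos(y))


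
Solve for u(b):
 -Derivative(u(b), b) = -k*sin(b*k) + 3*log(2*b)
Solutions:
 u(b) = C1 - 3*b*log(b) - 3*b*log(2) + 3*b + k*Piecewise((-cos(b*k)/k, Ne(k, 0)), (0, True))


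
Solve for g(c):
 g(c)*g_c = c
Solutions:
 g(c) = -sqrt(C1 + c^2)
 g(c) = sqrt(C1 + c^2)


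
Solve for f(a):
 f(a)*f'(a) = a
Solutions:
 f(a) = -sqrt(C1 + a^2)
 f(a) = sqrt(C1 + a^2)


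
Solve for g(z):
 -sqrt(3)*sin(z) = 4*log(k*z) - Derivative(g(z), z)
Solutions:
 g(z) = C1 + 4*z*log(k*z) - 4*z - sqrt(3)*cos(z)


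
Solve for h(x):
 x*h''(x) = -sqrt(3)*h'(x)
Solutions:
 h(x) = C1 + C2*x^(1 - sqrt(3))


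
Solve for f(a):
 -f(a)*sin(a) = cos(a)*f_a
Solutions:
 f(a) = C1*cos(a)


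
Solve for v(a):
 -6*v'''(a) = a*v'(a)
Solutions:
 v(a) = C1 + Integral(C2*airyai(-6^(2/3)*a/6) + C3*airybi(-6^(2/3)*a/6), a)


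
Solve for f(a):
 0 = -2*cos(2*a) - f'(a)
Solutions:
 f(a) = C1 - sin(2*a)


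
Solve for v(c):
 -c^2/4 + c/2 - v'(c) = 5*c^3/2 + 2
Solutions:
 v(c) = C1 - 5*c^4/8 - c^3/12 + c^2/4 - 2*c


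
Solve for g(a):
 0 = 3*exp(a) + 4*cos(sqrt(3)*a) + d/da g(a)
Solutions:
 g(a) = C1 - 3*exp(a) - 4*sqrt(3)*sin(sqrt(3)*a)/3


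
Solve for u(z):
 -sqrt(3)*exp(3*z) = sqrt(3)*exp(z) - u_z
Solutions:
 u(z) = C1 + sqrt(3)*exp(3*z)/3 + sqrt(3)*exp(z)


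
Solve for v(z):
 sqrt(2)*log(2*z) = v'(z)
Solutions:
 v(z) = C1 + sqrt(2)*z*log(z) - sqrt(2)*z + sqrt(2)*z*log(2)


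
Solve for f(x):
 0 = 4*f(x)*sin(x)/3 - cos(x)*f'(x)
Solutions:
 f(x) = C1/cos(x)^(4/3)


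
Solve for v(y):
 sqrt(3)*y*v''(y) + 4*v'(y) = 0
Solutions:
 v(y) = C1 + C2*y^(1 - 4*sqrt(3)/3)


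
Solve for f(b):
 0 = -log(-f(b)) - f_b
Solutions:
 -li(-f(b)) = C1 - b


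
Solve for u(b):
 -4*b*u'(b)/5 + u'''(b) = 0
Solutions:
 u(b) = C1 + Integral(C2*airyai(10^(2/3)*b/5) + C3*airybi(10^(2/3)*b/5), b)


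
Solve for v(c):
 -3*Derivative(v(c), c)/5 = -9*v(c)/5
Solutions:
 v(c) = C1*exp(3*c)


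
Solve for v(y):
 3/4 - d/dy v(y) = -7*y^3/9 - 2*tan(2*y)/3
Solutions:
 v(y) = C1 + 7*y^4/36 + 3*y/4 - log(cos(2*y))/3


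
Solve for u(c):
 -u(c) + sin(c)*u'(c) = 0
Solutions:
 u(c) = C1*sqrt(cos(c) - 1)/sqrt(cos(c) + 1)


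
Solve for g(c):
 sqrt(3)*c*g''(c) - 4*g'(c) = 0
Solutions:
 g(c) = C1 + C2*c^(1 + 4*sqrt(3)/3)


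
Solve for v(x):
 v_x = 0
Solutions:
 v(x) = C1


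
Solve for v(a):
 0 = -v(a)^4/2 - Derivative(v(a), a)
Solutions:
 v(a) = 2^(1/3)*(1/(C1 + 3*a))^(1/3)
 v(a) = 2^(1/3)*(-3^(2/3) - 3*3^(1/6)*I)*(1/(C1 + a))^(1/3)/6
 v(a) = 2^(1/3)*(-3^(2/3) + 3*3^(1/6)*I)*(1/(C1 + a))^(1/3)/6


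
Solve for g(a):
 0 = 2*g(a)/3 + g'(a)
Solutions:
 g(a) = C1*exp(-2*a/3)


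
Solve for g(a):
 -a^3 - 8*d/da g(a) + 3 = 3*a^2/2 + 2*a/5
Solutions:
 g(a) = C1 - a^4/32 - a^3/16 - a^2/40 + 3*a/8


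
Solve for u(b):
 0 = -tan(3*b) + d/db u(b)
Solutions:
 u(b) = C1 - log(cos(3*b))/3


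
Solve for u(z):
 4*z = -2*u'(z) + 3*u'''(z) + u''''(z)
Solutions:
 u(z) = C1 - z^2 + (C2 + C3*exp(-sqrt(3)*z) + C4*exp(sqrt(3)*z))*exp(-z)


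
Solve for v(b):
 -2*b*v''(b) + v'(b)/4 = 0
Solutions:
 v(b) = C1 + C2*b^(9/8)


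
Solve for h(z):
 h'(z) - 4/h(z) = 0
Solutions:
 h(z) = -sqrt(C1 + 8*z)
 h(z) = sqrt(C1 + 8*z)


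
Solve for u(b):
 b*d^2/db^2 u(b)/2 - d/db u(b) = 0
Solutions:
 u(b) = C1 + C2*b^3


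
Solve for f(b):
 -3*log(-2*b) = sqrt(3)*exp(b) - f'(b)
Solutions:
 f(b) = C1 + 3*b*log(-b) + 3*b*(-1 + log(2)) + sqrt(3)*exp(b)


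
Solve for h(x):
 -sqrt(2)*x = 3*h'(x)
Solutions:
 h(x) = C1 - sqrt(2)*x^2/6


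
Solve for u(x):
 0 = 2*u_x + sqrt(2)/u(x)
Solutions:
 u(x) = -sqrt(C1 - sqrt(2)*x)
 u(x) = sqrt(C1 - sqrt(2)*x)


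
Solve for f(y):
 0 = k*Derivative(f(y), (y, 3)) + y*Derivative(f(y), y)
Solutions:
 f(y) = C1 + Integral(C2*airyai(y*(-1/k)^(1/3)) + C3*airybi(y*(-1/k)^(1/3)), y)


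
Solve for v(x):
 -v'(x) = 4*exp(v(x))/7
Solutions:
 v(x) = log(1/(C1 + 4*x)) + log(7)


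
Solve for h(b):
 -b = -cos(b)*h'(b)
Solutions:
 h(b) = C1 + Integral(b/cos(b), b)


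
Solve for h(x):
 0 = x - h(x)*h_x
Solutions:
 h(x) = -sqrt(C1 + x^2)
 h(x) = sqrt(C1 + x^2)


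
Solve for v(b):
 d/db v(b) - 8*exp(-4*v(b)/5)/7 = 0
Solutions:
 v(b) = 5*log(-I*(C1 + 32*b/35)^(1/4))
 v(b) = 5*log(I*(C1 + 32*b/35)^(1/4))
 v(b) = 5*log(-(C1 + 32*b/35)^(1/4))
 v(b) = 5*log(C1 + 32*b/35)/4


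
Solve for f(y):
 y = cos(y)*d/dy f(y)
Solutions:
 f(y) = C1 + Integral(y/cos(y), y)


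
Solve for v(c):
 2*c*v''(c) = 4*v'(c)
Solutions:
 v(c) = C1 + C2*c^3


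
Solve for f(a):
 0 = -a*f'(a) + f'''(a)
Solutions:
 f(a) = C1 + Integral(C2*airyai(a) + C3*airybi(a), a)


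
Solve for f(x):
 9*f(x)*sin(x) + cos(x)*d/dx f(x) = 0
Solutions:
 f(x) = C1*cos(x)^9


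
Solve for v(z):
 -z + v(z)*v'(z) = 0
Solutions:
 v(z) = -sqrt(C1 + z^2)
 v(z) = sqrt(C1 + z^2)


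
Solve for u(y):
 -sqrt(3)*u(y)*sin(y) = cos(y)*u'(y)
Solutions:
 u(y) = C1*cos(y)^(sqrt(3))


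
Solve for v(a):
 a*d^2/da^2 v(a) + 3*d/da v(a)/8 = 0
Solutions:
 v(a) = C1 + C2*a^(5/8)


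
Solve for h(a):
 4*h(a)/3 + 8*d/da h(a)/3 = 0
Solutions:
 h(a) = C1*exp(-a/2)


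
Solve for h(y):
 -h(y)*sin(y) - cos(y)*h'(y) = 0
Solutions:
 h(y) = C1*cos(y)


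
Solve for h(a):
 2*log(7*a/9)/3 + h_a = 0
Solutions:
 h(a) = C1 - 2*a*log(a)/3 - 2*a*log(7)/3 + 2*a/3 + 4*a*log(3)/3


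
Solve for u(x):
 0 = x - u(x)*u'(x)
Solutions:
 u(x) = -sqrt(C1 + x^2)
 u(x) = sqrt(C1 + x^2)


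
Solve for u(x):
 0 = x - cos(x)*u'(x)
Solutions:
 u(x) = C1 + Integral(x/cos(x), x)


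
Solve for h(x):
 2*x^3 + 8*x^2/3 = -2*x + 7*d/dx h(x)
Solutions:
 h(x) = C1 + x^4/14 + 8*x^3/63 + x^2/7


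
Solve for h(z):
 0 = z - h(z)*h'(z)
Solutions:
 h(z) = -sqrt(C1 + z^2)
 h(z) = sqrt(C1 + z^2)


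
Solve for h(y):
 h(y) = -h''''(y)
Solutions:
 h(y) = (C1*sin(sqrt(2)*y/2) + C2*cos(sqrt(2)*y/2))*exp(-sqrt(2)*y/2) + (C3*sin(sqrt(2)*y/2) + C4*cos(sqrt(2)*y/2))*exp(sqrt(2)*y/2)


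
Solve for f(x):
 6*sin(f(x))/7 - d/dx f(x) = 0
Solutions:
 -6*x/7 + log(cos(f(x)) - 1)/2 - log(cos(f(x)) + 1)/2 = C1


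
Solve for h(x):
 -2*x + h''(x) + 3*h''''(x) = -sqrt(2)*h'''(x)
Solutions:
 h(x) = C1 + C2*x + x^3/3 - sqrt(2)*x^2 + (C3*sin(sqrt(10)*x/6) + C4*cos(sqrt(10)*x/6))*exp(-sqrt(2)*x/6)


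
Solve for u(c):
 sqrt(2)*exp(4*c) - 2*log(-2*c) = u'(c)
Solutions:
 u(c) = C1 - 2*c*log(-c) + 2*c*(1 - log(2)) + sqrt(2)*exp(4*c)/4


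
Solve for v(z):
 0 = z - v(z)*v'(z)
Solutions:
 v(z) = -sqrt(C1 + z^2)
 v(z) = sqrt(C1 + z^2)


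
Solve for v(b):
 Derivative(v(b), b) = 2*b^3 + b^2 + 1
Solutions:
 v(b) = C1 + b^4/2 + b^3/3 + b


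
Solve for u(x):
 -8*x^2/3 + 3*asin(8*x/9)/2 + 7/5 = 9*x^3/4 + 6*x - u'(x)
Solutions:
 u(x) = C1 + 9*x^4/16 + 8*x^3/9 + 3*x^2 - 3*x*asin(8*x/9)/2 - 7*x/5 - 3*sqrt(81 - 64*x^2)/16


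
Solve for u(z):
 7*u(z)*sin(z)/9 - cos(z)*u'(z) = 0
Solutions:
 u(z) = C1/cos(z)^(7/9)


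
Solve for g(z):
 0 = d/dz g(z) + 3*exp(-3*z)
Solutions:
 g(z) = C1 + exp(-3*z)


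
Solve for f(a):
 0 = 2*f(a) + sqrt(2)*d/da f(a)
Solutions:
 f(a) = C1*exp(-sqrt(2)*a)


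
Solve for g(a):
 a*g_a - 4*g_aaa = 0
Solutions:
 g(a) = C1 + Integral(C2*airyai(2^(1/3)*a/2) + C3*airybi(2^(1/3)*a/2), a)


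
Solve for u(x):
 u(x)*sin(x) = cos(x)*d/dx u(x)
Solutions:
 u(x) = C1/cos(x)


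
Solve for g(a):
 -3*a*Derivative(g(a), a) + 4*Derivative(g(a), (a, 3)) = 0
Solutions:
 g(a) = C1 + Integral(C2*airyai(6^(1/3)*a/2) + C3*airybi(6^(1/3)*a/2), a)


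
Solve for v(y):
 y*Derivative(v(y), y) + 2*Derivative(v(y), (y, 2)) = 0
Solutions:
 v(y) = C1 + C2*erf(y/2)


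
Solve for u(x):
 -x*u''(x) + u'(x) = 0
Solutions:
 u(x) = C1 + C2*x^2


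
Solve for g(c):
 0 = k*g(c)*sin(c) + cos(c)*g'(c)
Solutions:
 g(c) = C1*exp(k*log(cos(c)))


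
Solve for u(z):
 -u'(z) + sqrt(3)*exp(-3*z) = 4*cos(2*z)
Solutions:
 u(z) = C1 - 2*sin(2*z) - sqrt(3)*exp(-3*z)/3


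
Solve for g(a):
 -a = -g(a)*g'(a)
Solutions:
 g(a) = -sqrt(C1 + a^2)
 g(a) = sqrt(C1 + a^2)


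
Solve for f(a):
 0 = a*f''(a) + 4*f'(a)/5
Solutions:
 f(a) = C1 + C2*a^(1/5)


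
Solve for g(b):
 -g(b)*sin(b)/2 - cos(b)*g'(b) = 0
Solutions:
 g(b) = C1*sqrt(cos(b))


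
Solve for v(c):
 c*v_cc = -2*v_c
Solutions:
 v(c) = C1 + C2/c


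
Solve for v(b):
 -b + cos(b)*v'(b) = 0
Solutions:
 v(b) = C1 + Integral(b/cos(b), b)


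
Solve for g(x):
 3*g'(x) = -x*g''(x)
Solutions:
 g(x) = C1 + C2/x^2


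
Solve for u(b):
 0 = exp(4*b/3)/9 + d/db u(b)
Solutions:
 u(b) = C1 - exp(4*b/3)/12


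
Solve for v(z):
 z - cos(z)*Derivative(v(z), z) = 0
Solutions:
 v(z) = C1 + Integral(z/cos(z), z)


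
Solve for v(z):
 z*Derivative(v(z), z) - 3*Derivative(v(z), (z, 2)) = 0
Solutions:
 v(z) = C1 + C2*erfi(sqrt(6)*z/6)


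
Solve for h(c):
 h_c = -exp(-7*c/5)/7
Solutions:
 h(c) = C1 + 5*exp(-7*c/5)/49


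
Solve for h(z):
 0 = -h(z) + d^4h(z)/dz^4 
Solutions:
 h(z) = C1*exp(-z) + C2*exp(z) + C3*sin(z) + C4*cos(z)


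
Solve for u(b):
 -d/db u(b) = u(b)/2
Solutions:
 u(b) = C1*exp(-b/2)


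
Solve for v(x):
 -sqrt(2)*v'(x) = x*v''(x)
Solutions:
 v(x) = C1 + C2*x^(1 - sqrt(2))


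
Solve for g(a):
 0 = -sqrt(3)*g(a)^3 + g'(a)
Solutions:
 g(a) = -sqrt(2)*sqrt(-1/(C1 + sqrt(3)*a))/2
 g(a) = sqrt(2)*sqrt(-1/(C1 + sqrt(3)*a))/2


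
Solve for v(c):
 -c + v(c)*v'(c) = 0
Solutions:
 v(c) = -sqrt(C1 + c^2)
 v(c) = sqrt(C1 + c^2)


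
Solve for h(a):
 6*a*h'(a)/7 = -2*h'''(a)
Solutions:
 h(a) = C1 + Integral(C2*airyai(-3^(1/3)*7^(2/3)*a/7) + C3*airybi(-3^(1/3)*7^(2/3)*a/7), a)


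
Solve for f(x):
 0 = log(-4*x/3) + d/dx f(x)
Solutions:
 f(x) = C1 - x*log(-x) + x*(-2*log(2) + 1 + log(3))


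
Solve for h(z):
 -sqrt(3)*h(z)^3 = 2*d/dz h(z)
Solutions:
 h(z) = -sqrt(-1/(C1 - sqrt(3)*z))
 h(z) = sqrt(-1/(C1 - sqrt(3)*z))


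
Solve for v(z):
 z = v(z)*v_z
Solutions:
 v(z) = -sqrt(C1 + z^2)
 v(z) = sqrt(C1 + z^2)


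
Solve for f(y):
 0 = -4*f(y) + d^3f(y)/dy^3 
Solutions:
 f(y) = C3*exp(2^(2/3)*y) + (C1*sin(2^(2/3)*sqrt(3)*y/2) + C2*cos(2^(2/3)*sqrt(3)*y/2))*exp(-2^(2/3)*y/2)


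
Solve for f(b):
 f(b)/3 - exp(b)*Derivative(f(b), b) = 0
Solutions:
 f(b) = C1*exp(-exp(-b)/3)


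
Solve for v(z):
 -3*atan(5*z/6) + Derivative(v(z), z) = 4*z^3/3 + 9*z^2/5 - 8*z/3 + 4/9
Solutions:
 v(z) = C1 + z^4/3 + 3*z^3/5 - 4*z^2/3 + 3*z*atan(5*z/6) + 4*z/9 - 9*log(25*z^2 + 36)/5


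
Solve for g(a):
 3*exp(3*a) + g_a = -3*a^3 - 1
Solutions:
 g(a) = C1 - 3*a^4/4 - a - exp(3*a)


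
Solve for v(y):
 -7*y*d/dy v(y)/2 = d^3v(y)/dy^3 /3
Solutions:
 v(y) = C1 + Integral(C2*airyai(-2^(2/3)*21^(1/3)*y/2) + C3*airybi(-2^(2/3)*21^(1/3)*y/2), y)


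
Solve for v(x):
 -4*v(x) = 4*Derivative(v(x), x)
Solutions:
 v(x) = C1*exp(-x)


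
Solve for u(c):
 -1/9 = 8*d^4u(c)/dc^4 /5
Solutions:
 u(c) = C1 + C2*c + C3*c^2 + C4*c^3 - 5*c^4/1728


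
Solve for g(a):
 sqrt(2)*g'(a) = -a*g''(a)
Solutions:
 g(a) = C1 + C2*a^(1 - sqrt(2))


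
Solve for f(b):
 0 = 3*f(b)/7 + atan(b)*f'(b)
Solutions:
 f(b) = C1*exp(-3*Integral(1/atan(b), b)/7)


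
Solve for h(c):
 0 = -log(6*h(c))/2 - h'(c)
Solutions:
 2*Integral(1/(log(_y) + log(6)), (_y, h(c))) = C1 - c


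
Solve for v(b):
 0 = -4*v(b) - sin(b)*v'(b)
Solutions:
 v(b) = C1*(cos(b)^2 + 2*cos(b) + 1)/(cos(b)^2 - 2*cos(b) + 1)


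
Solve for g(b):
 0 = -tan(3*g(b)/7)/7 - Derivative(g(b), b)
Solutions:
 g(b) = -7*asin(C1*exp(-3*b/49))/3 + 7*pi/3
 g(b) = 7*asin(C1*exp(-3*b/49))/3


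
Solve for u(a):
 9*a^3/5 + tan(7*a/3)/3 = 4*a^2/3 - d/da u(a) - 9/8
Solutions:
 u(a) = C1 - 9*a^4/20 + 4*a^3/9 - 9*a/8 + log(cos(7*a/3))/7


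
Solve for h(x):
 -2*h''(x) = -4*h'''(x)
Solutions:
 h(x) = C1 + C2*x + C3*exp(x/2)


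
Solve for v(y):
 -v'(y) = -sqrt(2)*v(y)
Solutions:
 v(y) = C1*exp(sqrt(2)*y)


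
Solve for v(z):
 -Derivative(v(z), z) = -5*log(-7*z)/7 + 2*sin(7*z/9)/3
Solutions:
 v(z) = C1 + 5*z*log(-z)/7 - 5*z/7 + 5*z*log(7)/7 + 6*cos(7*z/9)/7


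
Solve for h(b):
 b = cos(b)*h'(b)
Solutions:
 h(b) = C1 + Integral(b/cos(b), b)


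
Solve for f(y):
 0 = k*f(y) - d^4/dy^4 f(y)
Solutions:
 f(y) = C1*exp(-k^(1/4)*y) + C2*exp(k^(1/4)*y) + C3*exp(-I*k^(1/4)*y) + C4*exp(I*k^(1/4)*y)


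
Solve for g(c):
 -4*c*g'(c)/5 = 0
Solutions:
 g(c) = C1


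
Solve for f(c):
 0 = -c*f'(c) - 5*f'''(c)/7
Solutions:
 f(c) = C1 + Integral(C2*airyai(-5^(2/3)*7^(1/3)*c/5) + C3*airybi(-5^(2/3)*7^(1/3)*c/5), c)


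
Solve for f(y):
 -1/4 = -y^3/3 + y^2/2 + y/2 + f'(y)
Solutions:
 f(y) = C1 + y^4/12 - y^3/6 - y^2/4 - y/4


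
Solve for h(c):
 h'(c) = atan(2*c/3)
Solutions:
 h(c) = C1 + c*atan(2*c/3) - 3*log(4*c^2 + 9)/4


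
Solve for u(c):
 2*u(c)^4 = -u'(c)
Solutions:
 u(c) = (-3^(2/3) - 3*3^(1/6)*I)*(1/(C1 + 2*c))^(1/3)/6
 u(c) = (-3^(2/3) + 3*3^(1/6)*I)*(1/(C1 + 2*c))^(1/3)/6
 u(c) = (1/(C1 + 6*c))^(1/3)


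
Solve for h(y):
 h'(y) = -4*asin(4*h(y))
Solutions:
 Integral(1/asin(4*_y), (_y, h(y))) = C1 - 4*y


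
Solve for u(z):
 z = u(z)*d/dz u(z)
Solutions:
 u(z) = -sqrt(C1 + z^2)
 u(z) = sqrt(C1 + z^2)


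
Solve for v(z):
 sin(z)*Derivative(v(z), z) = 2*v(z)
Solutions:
 v(z) = C1*(cos(z) - 1)/(cos(z) + 1)


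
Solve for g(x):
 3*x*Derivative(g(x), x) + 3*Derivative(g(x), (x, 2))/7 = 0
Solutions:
 g(x) = C1 + C2*erf(sqrt(14)*x/2)


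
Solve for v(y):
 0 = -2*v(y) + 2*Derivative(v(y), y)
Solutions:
 v(y) = C1*exp(y)


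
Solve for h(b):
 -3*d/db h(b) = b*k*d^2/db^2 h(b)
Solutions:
 h(b) = C1 + b^(((re(k) - 3)*re(k) + im(k)^2)/(re(k)^2 + im(k)^2))*(C2*sin(3*log(b)*Abs(im(k))/(re(k)^2 + im(k)^2)) + C3*cos(3*log(b)*im(k)/(re(k)^2 + im(k)^2)))


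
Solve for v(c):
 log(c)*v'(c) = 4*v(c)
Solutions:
 v(c) = C1*exp(4*li(c))


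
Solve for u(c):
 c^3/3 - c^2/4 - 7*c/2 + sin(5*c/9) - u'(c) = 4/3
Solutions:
 u(c) = C1 + c^4/12 - c^3/12 - 7*c^2/4 - 4*c/3 - 9*cos(5*c/9)/5


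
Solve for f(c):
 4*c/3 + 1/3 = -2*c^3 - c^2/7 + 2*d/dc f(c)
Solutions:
 f(c) = C1 + c^4/4 + c^3/42 + c^2/3 + c/6


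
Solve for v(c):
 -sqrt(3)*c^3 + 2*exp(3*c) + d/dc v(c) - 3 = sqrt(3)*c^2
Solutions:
 v(c) = C1 + sqrt(3)*c^4/4 + sqrt(3)*c^3/3 + 3*c - 2*exp(3*c)/3


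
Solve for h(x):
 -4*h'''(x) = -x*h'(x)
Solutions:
 h(x) = C1 + Integral(C2*airyai(2^(1/3)*x/2) + C3*airybi(2^(1/3)*x/2), x)


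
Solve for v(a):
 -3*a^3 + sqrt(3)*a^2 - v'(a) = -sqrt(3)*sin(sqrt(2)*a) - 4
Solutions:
 v(a) = C1 - 3*a^4/4 + sqrt(3)*a^3/3 + 4*a - sqrt(6)*cos(sqrt(2)*a)/2


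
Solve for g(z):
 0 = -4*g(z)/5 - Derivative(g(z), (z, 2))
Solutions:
 g(z) = C1*sin(2*sqrt(5)*z/5) + C2*cos(2*sqrt(5)*z/5)


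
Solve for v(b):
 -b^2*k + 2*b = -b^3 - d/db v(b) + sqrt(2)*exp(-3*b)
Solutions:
 v(b) = C1 - b^4/4 + b^3*k/3 - b^2 - sqrt(2)*exp(-3*b)/3


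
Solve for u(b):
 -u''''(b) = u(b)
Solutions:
 u(b) = (C1*sin(sqrt(2)*b/2) + C2*cos(sqrt(2)*b/2))*exp(-sqrt(2)*b/2) + (C3*sin(sqrt(2)*b/2) + C4*cos(sqrt(2)*b/2))*exp(sqrt(2)*b/2)


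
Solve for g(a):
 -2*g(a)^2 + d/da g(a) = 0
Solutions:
 g(a) = -1/(C1 + 2*a)


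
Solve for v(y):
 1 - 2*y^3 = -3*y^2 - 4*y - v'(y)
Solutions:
 v(y) = C1 + y^4/2 - y^3 - 2*y^2 - y


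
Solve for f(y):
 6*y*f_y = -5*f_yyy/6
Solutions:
 f(y) = C1 + Integral(C2*airyai(-30^(2/3)*y/5) + C3*airybi(-30^(2/3)*y/5), y)


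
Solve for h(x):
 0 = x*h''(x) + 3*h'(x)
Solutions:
 h(x) = C1 + C2/x^2


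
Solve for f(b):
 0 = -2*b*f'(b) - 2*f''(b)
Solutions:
 f(b) = C1 + C2*erf(sqrt(2)*b/2)


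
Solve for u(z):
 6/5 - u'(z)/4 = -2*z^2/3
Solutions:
 u(z) = C1 + 8*z^3/9 + 24*z/5


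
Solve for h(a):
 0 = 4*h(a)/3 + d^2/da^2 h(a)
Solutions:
 h(a) = C1*sin(2*sqrt(3)*a/3) + C2*cos(2*sqrt(3)*a/3)


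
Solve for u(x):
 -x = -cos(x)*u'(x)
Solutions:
 u(x) = C1 + Integral(x/cos(x), x)


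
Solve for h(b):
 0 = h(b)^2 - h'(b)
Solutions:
 h(b) = -1/(C1 + b)


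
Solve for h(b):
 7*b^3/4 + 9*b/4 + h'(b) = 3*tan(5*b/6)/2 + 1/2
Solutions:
 h(b) = C1 - 7*b^4/16 - 9*b^2/8 + b/2 - 9*log(cos(5*b/6))/5


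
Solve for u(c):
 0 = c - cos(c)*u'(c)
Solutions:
 u(c) = C1 + Integral(c/cos(c), c)


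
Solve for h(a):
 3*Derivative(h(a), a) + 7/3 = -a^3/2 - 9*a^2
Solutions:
 h(a) = C1 - a^4/24 - a^3 - 7*a/9


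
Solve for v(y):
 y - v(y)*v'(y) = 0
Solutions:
 v(y) = -sqrt(C1 + y^2)
 v(y) = sqrt(C1 + y^2)


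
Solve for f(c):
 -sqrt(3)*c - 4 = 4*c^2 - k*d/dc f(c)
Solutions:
 f(c) = C1 + 4*c^3/(3*k) + sqrt(3)*c^2/(2*k) + 4*c/k


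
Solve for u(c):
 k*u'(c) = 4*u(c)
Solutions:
 u(c) = C1*exp(4*c/k)


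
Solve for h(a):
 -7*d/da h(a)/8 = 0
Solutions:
 h(a) = C1


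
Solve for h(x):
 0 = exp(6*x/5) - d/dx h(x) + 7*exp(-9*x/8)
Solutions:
 h(x) = C1 + 5*exp(6*x/5)/6 - 56*exp(-9*x/8)/9


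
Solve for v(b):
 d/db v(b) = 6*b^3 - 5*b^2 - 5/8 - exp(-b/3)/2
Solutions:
 v(b) = C1 + 3*b^4/2 - 5*b^3/3 - 5*b/8 + 3*exp(-b/3)/2


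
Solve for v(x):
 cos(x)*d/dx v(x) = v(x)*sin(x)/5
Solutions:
 v(x) = C1/cos(x)^(1/5)


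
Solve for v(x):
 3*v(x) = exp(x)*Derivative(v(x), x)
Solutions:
 v(x) = C1*exp(-3*exp(-x))


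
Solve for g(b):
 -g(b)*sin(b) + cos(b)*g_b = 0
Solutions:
 g(b) = C1/cos(b)


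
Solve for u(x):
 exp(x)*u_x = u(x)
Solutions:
 u(x) = C1*exp(-exp(-x))


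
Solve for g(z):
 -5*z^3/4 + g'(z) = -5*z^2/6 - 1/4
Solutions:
 g(z) = C1 + 5*z^4/16 - 5*z^3/18 - z/4


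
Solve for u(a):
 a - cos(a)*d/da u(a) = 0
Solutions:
 u(a) = C1 + Integral(a/cos(a), a)


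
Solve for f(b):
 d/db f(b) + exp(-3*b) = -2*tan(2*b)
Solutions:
 f(b) = C1 - log(tan(2*b)^2 + 1)/2 + exp(-3*b)/3


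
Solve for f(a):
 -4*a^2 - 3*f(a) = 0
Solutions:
 f(a) = -4*a^2/3


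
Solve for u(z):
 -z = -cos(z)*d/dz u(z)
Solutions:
 u(z) = C1 + Integral(z/cos(z), z)


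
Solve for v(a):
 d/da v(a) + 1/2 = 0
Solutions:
 v(a) = C1 - a/2


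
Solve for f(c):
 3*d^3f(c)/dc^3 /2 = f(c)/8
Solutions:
 f(c) = C3*exp(18^(1/3)*c/6) + (C1*sin(2^(1/3)*3^(1/6)*c/4) + C2*cos(2^(1/3)*3^(1/6)*c/4))*exp(-18^(1/3)*c/12)


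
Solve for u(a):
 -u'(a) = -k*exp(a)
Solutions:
 u(a) = C1 + k*exp(a)


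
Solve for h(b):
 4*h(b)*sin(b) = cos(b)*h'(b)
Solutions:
 h(b) = C1/cos(b)^4


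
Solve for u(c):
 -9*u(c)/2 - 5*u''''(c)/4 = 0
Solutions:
 u(c) = (C1*sin(10^(3/4)*sqrt(3)*c/10) + C2*cos(10^(3/4)*sqrt(3)*c/10))*exp(-10^(3/4)*sqrt(3)*c/10) + (C3*sin(10^(3/4)*sqrt(3)*c/10) + C4*cos(10^(3/4)*sqrt(3)*c/10))*exp(10^(3/4)*sqrt(3)*c/10)


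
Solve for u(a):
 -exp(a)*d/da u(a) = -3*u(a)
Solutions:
 u(a) = C1*exp(-3*exp(-a))


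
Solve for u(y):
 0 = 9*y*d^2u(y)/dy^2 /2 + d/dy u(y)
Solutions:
 u(y) = C1 + C2*y^(7/9)


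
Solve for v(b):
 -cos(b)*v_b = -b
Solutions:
 v(b) = C1 + Integral(b/cos(b), b)


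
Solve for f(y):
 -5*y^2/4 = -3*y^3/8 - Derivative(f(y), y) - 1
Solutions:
 f(y) = C1 - 3*y^4/32 + 5*y^3/12 - y


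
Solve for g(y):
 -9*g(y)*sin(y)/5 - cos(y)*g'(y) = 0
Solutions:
 g(y) = C1*cos(y)^(9/5)


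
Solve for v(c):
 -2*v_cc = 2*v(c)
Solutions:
 v(c) = C1*sin(c) + C2*cos(c)


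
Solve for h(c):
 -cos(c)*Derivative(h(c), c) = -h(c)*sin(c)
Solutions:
 h(c) = C1/cos(c)


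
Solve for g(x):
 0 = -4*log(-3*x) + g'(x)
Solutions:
 g(x) = C1 + 4*x*log(-x) + 4*x*(-1 + log(3))


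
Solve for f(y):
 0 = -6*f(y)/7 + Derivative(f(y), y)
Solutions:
 f(y) = C1*exp(6*y/7)


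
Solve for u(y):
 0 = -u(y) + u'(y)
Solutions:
 u(y) = C1*exp(y)


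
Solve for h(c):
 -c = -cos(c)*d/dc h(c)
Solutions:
 h(c) = C1 + Integral(c/cos(c), c)


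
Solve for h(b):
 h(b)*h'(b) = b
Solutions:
 h(b) = -sqrt(C1 + b^2)
 h(b) = sqrt(C1 + b^2)


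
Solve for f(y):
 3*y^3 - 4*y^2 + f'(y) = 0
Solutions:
 f(y) = C1 - 3*y^4/4 + 4*y^3/3


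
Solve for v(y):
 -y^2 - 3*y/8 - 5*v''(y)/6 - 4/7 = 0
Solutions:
 v(y) = C1 + C2*y - y^4/10 - 3*y^3/40 - 12*y^2/35


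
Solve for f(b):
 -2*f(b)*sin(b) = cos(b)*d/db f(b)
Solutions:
 f(b) = C1*cos(b)^2


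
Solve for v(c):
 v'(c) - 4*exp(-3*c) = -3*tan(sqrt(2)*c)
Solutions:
 v(c) = C1 - 3*sqrt(2)*log(tan(sqrt(2)*c)^2 + 1)/4 - 4*exp(-3*c)/3


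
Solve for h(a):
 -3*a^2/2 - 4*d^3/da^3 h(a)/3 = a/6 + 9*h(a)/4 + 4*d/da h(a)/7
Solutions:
 h(a) = C1*exp(-14^(1/3)*a*(-(1323 + sqrt(1757497))^(1/3) + 8*14^(1/3)/(1323 + sqrt(1757497))^(1/3))/56)*sin(14^(1/3)*sqrt(3)*a*(8*14^(1/3)/(1323 + sqrt(1757497))^(1/3) + (1323 + sqrt(1757497))^(1/3))/56) + C2*exp(-14^(1/3)*a*(-(1323 + sqrt(1757497))^(1/3) + 8*14^(1/3)/(1323 + sqrt(1757497))^(1/3))/56)*cos(14^(1/3)*sqrt(3)*a*(8*14^(1/3)/(1323 + sqrt(1757497))^(1/3) + (1323 + sqrt(1757497))^(1/3))/56) + C3*exp(14^(1/3)*a*(-(1323 + sqrt(1757497))^(1/3) + 8*14^(1/3)/(1323 + sqrt(1757497))^(1/3))/28) - 2*a^2/3 + 50*a/189 - 800/11907


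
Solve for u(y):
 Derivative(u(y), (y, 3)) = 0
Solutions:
 u(y) = C1 + C2*y + C3*y^2


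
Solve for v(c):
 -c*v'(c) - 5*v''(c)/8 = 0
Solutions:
 v(c) = C1 + C2*erf(2*sqrt(5)*c/5)


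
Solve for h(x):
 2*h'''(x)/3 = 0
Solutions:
 h(x) = C1 + C2*x + C3*x^2


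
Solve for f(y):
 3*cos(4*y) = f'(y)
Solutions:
 f(y) = C1 + 3*sin(4*y)/4


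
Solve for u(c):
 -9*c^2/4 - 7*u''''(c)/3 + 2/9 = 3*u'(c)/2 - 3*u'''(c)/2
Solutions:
 u(c) = C1 + C2*exp(c*(3*3^(1/3)/(14*sqrt(46) + 95)^(1/3) + 6 + 3^(2/3)*(14*sqrt(46) + 95)^(1/3))/28)*sin(3*3^(1/6)*c*(-(14*sqrt(46) + 95)^(1/3) + 3^(2/3)/(14*sqrt(46) + 95)^(1/3))/28) + C3*exp(c*(3*3^(1/3)/(14*sqrt(46) + 95)^(1/3) + 6 + 3^(2/3)*(14*sqrt(46) + 95)^(1/3))/28)*cos(3*3^(1/6)*c*(-(14*sqrt(46) + 95)^(1/3) + 3^(2/3)/(14*sqrt(46) + 95)^(1/3))/28) + C4*exp(c*(-3^(2/3)*(14*sqrt(46) + 95)^(1/3) - 3*3^(1/3)/(14*sqrt(46) + 95)^(1/3) + 3)/14) - c^3/2 - 77*c/27


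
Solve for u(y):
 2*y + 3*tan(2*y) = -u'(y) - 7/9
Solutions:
 u(y) = C1 - y^2 - 7*y/9 + 3*log(cos(2*y))/2


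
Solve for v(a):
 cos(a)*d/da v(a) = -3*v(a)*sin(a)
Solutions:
 v(a) = C1*cos(a)^3


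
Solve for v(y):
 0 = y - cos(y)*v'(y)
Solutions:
 v(y) = C1 + Integral(y/cos(y), y)


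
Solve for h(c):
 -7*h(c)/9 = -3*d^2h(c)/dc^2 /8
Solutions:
 h(c) = C1*exp(-2*sqrt(42)*c/9) + C2*exp(2*sqrt(42)*c/9)


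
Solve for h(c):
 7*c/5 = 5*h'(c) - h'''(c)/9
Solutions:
 h(c) = C1 + C2*exp(-3*sqrt(5)*c) + C3*exp(3*sqrt(5)*c) + 7*c^2/50


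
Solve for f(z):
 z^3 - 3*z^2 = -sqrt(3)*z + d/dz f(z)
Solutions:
 f(z) = C1 + z^4/4 - z^3 + sqrt(3)*z^2/2


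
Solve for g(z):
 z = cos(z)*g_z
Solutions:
 g(z) = C1 + Integral(z/cos(z), z)


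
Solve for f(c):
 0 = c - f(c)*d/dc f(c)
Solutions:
 f(c) = -sqrt(C1 + c^2)
 f(c) = sqrt(C1 + c^2)


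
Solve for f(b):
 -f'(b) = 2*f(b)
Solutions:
 f(b) = C1*exp(-2*b)


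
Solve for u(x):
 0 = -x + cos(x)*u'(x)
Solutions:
 u(x) = C1 + Integral(x/cos(x), x)


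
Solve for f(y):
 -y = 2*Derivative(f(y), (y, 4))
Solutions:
 f(y) = C1 + C2*y + C3*y^2 + C4*y^3 - y^5/240


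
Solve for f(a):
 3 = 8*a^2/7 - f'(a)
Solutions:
 f(a) = C1 + 8*a^3/21 - 3*a


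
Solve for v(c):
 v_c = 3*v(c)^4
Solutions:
 v(c) = (-1/(C1 + 9*c))^(1/3)
 v(c) = (-1/(C1 + 3*c))^(1/3)*(-3^(2/3) - 3*3^(1/6)*I)/6
 v(c) = (-1/(C1 + 3*c))^(1/3)*(-3^(2/3) + 3*3^(1/6)*I)/6


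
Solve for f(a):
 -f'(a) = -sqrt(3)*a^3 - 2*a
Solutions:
 f(a) = C1 + sqrt(3)*a^4/4 + a^2


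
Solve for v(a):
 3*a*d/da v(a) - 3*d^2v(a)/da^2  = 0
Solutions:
 v(a) = C1 + C2*erfi(sqrt(2)*a/2)


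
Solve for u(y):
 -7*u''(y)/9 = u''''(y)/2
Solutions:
 u(y) = C1 + C2*y + C3*sin(sqrt(14)*y/3) + C4*cos(sqrt(14)*y/3)


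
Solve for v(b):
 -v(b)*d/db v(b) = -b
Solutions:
 v(b) = -sqrt(C1 + b^2)
 v(b) = sqrt(C1 + b^2)


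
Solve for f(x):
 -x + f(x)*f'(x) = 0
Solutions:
 f(x) = -sqrt(C1 + x^2)
 f(x) = sqrt(C1 + x^2)


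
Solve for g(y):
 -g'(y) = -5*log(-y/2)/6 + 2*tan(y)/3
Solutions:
 g(y) = C1 + 5*y*log(-y)/6 - 5*y/6 - 5*y*log(2)/6 + 2*log(cos(y))/3


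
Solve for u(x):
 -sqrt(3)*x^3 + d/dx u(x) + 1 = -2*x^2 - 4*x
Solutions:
 u(x) = C1 + sqrt(3)*x^4/4 - 2*x^3/3 - 2*x^2 - x


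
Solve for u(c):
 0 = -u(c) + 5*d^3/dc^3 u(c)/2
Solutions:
 u(c) = C3*exp(2^(1/3)*5^(2/3)*c/5) + (C1*sin(2^(1/3)*sqrt(3)*5^(2/3)*c/10) + C2*cos(2^(1/3)*sqrt(3)*5^(2/3)*c/10))*exp(-2^(1/3)*5^(2/3)*c/10)


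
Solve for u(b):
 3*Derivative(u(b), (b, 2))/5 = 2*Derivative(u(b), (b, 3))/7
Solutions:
 u(b) = C1 + C2*b + C3*exp(21*b/10)


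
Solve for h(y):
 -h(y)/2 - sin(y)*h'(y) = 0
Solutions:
 h(y) = C1*(cos(y) + 1)^(1/4)/(cos(y) - 1)^(1/4)


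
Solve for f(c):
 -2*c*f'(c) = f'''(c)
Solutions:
 f(c) = C1 + Integral(C2*airyai(-2^(1/3)*c) + C3*airybi(-2^(1/3)*c), c)


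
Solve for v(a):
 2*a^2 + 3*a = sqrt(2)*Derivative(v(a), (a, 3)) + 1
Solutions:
 v(a) = C1 + C2*a + C3*a^2 + sqrt(2)*a^5/60 + sqrt(2)*a^4/16 - sqrt(2)*a^3/12


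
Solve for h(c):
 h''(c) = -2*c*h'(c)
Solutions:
 h(c) = C1 + C2*erf(c)


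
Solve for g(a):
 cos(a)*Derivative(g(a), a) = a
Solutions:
 g(a) = C1 + Integral(a/cos(a), a)


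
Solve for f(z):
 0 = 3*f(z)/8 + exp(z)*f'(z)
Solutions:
 f(z) = C1*exp(3*exp(-z)/8)


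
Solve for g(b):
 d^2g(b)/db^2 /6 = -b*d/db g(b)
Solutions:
 g(b) = C1 + C2*erf(sqrt(3)*b)


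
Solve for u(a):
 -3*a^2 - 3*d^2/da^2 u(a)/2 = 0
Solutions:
 u(a) = C1 + C2*a - a^4/6


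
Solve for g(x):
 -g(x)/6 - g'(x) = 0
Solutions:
 g(x) = C1*exp(-x/6)


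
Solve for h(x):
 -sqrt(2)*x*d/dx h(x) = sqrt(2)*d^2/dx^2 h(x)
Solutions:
 h(x) = C1 + C2*erf(sqrt(2)*x/2)


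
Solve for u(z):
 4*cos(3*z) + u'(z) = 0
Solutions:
 u(z) = C1 - 4*sin(3*z)/3


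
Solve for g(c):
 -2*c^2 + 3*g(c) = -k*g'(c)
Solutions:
 g(c) = C1*exp(-3*c/k) + 2*c^2/3 - 4*c*k/9 + 4*k^2/27


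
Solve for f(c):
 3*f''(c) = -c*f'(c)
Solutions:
 f(c) = C1 + C2*erf(sqrt(6)*c/6)


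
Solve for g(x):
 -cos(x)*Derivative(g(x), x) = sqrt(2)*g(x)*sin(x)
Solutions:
 g(x) = C1*cos(x)^(sqrt(2))


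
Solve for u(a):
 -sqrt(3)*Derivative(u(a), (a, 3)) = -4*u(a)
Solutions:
 u(a) = C3*exp(2^(2/3)*3^(5/6)*a/3) + (C1*sin(2^(2/3)*3^(1/3)*a/2) + C2*cos(2^(2/3)*3^(1/3)*a/2))*exp(-2^(2/3)*3^(5/6)*a/6)


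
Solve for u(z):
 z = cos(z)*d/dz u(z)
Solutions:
 u(z) = C1 + Integral(z/cos(z), z)


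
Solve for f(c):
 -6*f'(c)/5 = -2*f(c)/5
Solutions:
 f(c) = C1*exp(c/3)


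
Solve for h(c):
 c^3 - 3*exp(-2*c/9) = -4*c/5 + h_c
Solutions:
 h(c) = C1 + c^4/4 + 2*c^2/5 + 27*exp(-2*c/9)/2


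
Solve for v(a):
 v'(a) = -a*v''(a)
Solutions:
 v(a) = C1 + C2*log(a)


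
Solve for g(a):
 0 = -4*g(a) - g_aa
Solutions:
 g(a) = C1*sin(2*a) + C2*cos(2*a)


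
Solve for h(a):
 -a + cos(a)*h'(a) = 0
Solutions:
 h(a) = C1 + Integral(a/cos(a), a)


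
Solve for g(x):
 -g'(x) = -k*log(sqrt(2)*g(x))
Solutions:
 Integral(1/(2*log(_y) + log(2)), (_y, g(x))) = C1 + k*x/2


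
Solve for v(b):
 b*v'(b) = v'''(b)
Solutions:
 v(b) = C1 + Integral(C2*airyai(b) + C3*airybi(b), b)


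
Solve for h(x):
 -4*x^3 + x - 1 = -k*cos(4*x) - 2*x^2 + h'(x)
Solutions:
 h(x) = C1 + k*sin(4*x)/4 - x^4 + 2*x^3/3 + x^2/2 - x


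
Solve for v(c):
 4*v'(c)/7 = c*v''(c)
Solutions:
 v(c) = C1 + C2*c^(11/7)


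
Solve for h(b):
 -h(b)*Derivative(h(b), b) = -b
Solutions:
 h(b) = -sqrt(C1 + b^2)
 h(b) = sqrt(C1 + b^2)


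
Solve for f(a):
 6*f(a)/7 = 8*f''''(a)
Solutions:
 f(a) = C1*exp(-sqrt(2)*3^(1/4)*7^(3/4)*a/14) + C2*exp(sqrt(2)*3^(1/4)*7^(3/4)*a/14) + C3*sin(sqrt(2)*3^(1/4)*7^(3/4)*a/14) + C4*cos(sqrt(2)*3^(1/4)*7^(3/4)*a/14)


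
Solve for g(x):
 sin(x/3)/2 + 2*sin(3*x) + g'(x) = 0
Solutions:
 g(x) = C1 + 3*cos(x/3)/2 + 2*cos(3*x)/3


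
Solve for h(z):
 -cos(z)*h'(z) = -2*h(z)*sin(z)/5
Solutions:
 h(z) = C1/cos(z)^(2/5)


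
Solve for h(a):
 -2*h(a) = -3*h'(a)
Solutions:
 h(a) = C1*exp(2*a/3)


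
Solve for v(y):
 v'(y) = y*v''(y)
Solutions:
 v(y) = C1 + C2*y^2


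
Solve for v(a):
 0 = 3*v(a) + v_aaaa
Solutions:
 v(a) = (C1*sin(sqrt(2)*3^(1/4)*a/2) + C2*cos(sqrt(2)*3^(1/4)*a/2))*exp(-sqrt(2)*3^(1/4)*a/2) + (C3*sin(sqrt(2)*3^(1/4)*a/2) + C4*cos(sqrt(2)*3^(1/4)*a/2))*exp(sqrt(2)*3^(1/4)*a/2)


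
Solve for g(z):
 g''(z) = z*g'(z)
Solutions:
 g(z) = C1 + C2*erfi(sqrt(2)*z/2)


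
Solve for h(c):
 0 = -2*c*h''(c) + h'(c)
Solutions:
 h(c) = C1 + C2*c^(3/2)


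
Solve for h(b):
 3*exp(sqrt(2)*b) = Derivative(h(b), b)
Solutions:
 h(b) = C1 + 3*sqrt(2)*exp(sqrt(2)*b)/2


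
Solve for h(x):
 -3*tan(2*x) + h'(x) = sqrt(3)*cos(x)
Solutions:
 h(x) = C1 - 3*log(cos(2*x))/2 + sqrt(3)*sin(x)


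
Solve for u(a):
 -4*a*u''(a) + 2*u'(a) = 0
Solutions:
 u(a) = C1 + C2*a^(3/2)


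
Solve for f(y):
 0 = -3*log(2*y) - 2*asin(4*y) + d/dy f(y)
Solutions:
 f(y) = C1 + 3*y*log(y) + 2*y*asin(4*y) - 3*y + 3*y*log(2) + sqrt(1 - 16*y^2)/2


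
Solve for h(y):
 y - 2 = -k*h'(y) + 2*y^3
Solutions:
 h(y) = C1 + y^4/(2*k) - y^2/(2*k) + 2*y/k


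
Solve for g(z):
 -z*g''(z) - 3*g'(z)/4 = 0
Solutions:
 g(z) = C1 + C2*z^(1/4)


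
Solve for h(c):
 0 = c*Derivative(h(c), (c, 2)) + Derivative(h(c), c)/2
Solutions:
 h(c) = C1 + C2*sqrt(c)


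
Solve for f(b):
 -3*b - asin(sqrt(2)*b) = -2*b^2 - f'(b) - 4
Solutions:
 f(b) = C1 - 2*b^3/3 + 3*b^2/2 + b*asin(sqrt(2)*b) - 4*b + sqrt(2)*sqrt(1 - 2*b^2)/2


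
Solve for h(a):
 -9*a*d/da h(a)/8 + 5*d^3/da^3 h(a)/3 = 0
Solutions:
 h(a) = C1 + Integral(C2*airyai(3*5^(2/3)*a/10) + C3*airybi(3*5^(2/3)*a/10), a)


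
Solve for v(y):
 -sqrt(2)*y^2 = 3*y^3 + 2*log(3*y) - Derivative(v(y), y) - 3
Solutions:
 v(y) = C1 + 3*y^4/4 + sqrt(2)*y^3/3 + 2*y*log(y) - 5*y + y*log(9)


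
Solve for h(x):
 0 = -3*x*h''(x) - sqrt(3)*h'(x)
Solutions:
 h(x) = C1 + C2*x^(1 - sqrt(3)/3)


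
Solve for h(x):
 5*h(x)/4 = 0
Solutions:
 h(x) = 0


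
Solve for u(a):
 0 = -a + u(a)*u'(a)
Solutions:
 u(a) = -sqrt(C1 + a^2)
 u(a) = sqrt(C1 + a^2)


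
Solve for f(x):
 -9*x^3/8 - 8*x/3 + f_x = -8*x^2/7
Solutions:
 f(x) = C1 + 9*x^4/32 - 8*x^3/21 + 4*x^2/3


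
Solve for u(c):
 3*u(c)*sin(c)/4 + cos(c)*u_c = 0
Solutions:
 u(c) = C1*cos(c)^(3/4)


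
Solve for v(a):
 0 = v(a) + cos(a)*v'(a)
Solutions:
 v(a) = C1*sqrt(sin(a) - 1)/sqrt(sin(a) + 1)


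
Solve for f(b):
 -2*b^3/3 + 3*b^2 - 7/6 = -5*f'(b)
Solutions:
 f(b) = C1 + b^4/30 - b^3/5 + 7*b/30


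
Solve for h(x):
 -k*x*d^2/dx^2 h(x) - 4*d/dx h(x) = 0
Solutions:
 h(x) = C1 + x^(((re(k) - 4)*re(k) + im(k)^2)/(re(k)^2 + im(k)^2))*(C2*sin(4*log(x)*Abs(im(k))/(re(k)^2 + im(k)^2)) + C3*cos(4*log(x)*im(k)/(re(k)^2 + im(k)^2)))


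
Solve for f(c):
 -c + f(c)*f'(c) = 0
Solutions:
 f(c) = -sqrt(C1 + c^2)
 f(c) = sqrt(C1 + c^2)


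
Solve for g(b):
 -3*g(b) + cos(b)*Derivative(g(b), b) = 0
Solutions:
 g(b) = C1*(sin(b) + 1)^(3/2)/(sin(b) - 1)^(3/2)


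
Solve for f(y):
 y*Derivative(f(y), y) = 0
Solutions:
 f(y) = C1


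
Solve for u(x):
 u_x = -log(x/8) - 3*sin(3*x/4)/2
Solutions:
 u(x) = C1 - x*log(x) + x + 3*x*log(2) + 2*cos(3*x/4)


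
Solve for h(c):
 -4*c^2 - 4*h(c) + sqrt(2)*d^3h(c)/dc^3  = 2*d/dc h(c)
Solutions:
 h(c) = C1*exp(-c*(2^(1/3)/(sqrt(1 - sqrt(2)/27) + 1)^(1/3) + 3*2^(1/6)*(sqrt(1 - sqrt(2)/27) + 1)^(1/3))/6)*sin(c*(-sqrt(6)/(sqrt(2 - 2*sqrt(2)/27) + sqrt(2))^(1/3) + 3*sqrt(3)*(sqrt(2 - 2*sqrt(2)/27) + sqrt(2))^(1/3))/6) + C2*exp(-c*(2^(1/3)/(sqrt(1 - sqrt(2)/27) + 1)^(1/3) + 3*2^(1/6)*(sqrt(1 - sqrt(2)/27) + 1)^(1/3))/6)*cos(c*(-sqrt(6)/(sqrt(2 - 2*sqrt(2)/27) + sqrt(2))^(1/3) + 3*sqrt(3)*(sqrt(2 - 2*sqrt(2)/27) + sqrt(2))^(1/3))/6) + C3*exp(c*(2^(1/3)/(3*(sqrt(1 - sqrt(2)/27) + 1)^(1/3)) + 2^(1/6)*(sqrt(1 - sqrt(2)/27) + 1)^(1/3))) - c^2 + c - 1/2


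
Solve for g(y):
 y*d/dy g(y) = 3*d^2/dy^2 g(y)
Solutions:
 g(y) = C1 + C2*erfi(sqrt(6)*y/6)


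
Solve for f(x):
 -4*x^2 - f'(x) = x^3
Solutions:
 f(x) = C1 - x^4/4 - 4*x^3/3


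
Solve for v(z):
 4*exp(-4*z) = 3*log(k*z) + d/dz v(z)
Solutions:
 v(z) = C1 - 3*z*log(k*z) + 3*z - exp(-4*z)


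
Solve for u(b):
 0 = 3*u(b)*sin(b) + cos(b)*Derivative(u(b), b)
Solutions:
 u(b) = C1*cos(b)^3


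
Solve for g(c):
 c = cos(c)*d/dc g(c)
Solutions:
 g(c) = C1 + Integral(c/cos(c), c)


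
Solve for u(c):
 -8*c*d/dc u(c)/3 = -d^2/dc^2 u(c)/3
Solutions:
 u(c) = C1 + C2*erfi(2*c)


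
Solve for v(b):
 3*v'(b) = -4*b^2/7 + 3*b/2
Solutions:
 v(b) = C1 - 4*b^3/63 + b^2/4


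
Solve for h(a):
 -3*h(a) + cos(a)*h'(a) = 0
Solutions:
 h(a) = C1*(sin(a) + 1)^(3/2)/(sin(a) - 1)^(3/2)


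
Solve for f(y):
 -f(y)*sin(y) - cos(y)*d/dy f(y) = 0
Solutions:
 f(y) = C1*cos(y)


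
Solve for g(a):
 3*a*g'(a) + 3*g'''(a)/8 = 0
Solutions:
 g(a) = C1 + Integral(C2*airyai(-2*a) + C3*airybi(-2*a), a)


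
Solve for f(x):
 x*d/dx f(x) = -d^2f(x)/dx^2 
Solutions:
 f(x) = C1 + C2*erf(sqrt(2)*x/2)


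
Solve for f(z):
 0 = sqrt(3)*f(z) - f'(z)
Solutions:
 f(z) = C1*exp(sqrt(3)*z)


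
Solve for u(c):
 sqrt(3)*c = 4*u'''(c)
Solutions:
 u(c) = C1 + C2*c + C3*c^2 + sqrt(3)*c^4/96


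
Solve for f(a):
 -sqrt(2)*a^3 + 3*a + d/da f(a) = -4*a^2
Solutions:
 f(a) = C1 + sqrt(2)*a^4/4 - 4*a^3/3 - 3*a^2/2


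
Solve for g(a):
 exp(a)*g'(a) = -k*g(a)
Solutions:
 g(a) = C1*exp(k*exp(-a))


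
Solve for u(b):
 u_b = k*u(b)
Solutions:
 u(b) = C1*exp(b*k)


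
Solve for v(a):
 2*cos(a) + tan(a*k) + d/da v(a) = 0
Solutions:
 v(a) = C1 - Piecewise((-log(cos(a*k))/k, Ne(k, 0)), (0, True)) - 2*sin(a)


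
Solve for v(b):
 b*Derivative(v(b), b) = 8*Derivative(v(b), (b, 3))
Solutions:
 v(b) = C1 + Integral(C2*airyai(b/2) + C3*airybi(b/2), b)


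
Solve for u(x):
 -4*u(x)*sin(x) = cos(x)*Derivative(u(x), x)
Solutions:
 u(x) = C1*cos(x)^4


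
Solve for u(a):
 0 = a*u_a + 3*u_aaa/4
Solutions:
 u(a) = C1 + Integral(C2*airyai(-6^(2/3)*a/3) + C3*airybi(-6^(2/3)*a/3), a)


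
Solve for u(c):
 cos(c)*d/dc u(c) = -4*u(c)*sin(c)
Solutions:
 u(c) = C1*cos(c)^4


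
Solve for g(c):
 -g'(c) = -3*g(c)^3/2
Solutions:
 g(c) = -sqrt(-1/(C1 + 3*c))
 g(c) = sqrt(-1/(C1 + 3*c))


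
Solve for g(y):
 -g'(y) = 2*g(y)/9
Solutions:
 g(y) = C1*exp(-2*y/9)


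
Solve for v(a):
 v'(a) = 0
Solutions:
 v(a) = C1


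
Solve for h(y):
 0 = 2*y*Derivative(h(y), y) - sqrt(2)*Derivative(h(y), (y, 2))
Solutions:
 h(y) = C1 + C2*erfi(2^(3/4)*y/2)


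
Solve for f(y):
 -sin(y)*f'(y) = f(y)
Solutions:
 f(y) = C1*sqrt(cos(y) + 1)/sqrt(cos(y) - 1)


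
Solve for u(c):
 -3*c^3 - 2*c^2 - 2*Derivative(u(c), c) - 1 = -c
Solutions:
 u(c) = C1 - 3*c^4/8 - c^3/3 + c^2/4 - c/2


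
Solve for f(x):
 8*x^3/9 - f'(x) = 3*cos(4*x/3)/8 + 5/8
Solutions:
 f(x) = C1 + 2*x^4/9 - 5*x/8 - 9*sin(4*x/3)/32


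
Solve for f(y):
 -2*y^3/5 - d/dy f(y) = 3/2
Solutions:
 f(y) = C1 - y^4/10 - 3*y/2


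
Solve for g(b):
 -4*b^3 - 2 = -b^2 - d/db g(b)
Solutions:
 g(b) = C1 + b^4 - b^3/3 + 2*b


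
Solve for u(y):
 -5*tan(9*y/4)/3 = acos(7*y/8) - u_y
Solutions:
 u(y) = C1 + y*acos(7*y/8) - sqrt(64 - 49*y^2)/7 - 20*log(cos(9*y/4))/27


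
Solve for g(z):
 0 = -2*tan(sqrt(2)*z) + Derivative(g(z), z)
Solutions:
 g(z) = C1 - sqrt(2)*log(cos(sqrt(2)*z))


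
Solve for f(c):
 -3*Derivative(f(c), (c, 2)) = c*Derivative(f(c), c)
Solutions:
 f(c) = C1 + C2*erf(sqrt(6)*c/6)


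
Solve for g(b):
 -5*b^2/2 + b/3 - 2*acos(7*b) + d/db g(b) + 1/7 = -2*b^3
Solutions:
 g(b) = C1 - b^4/2 + 5*b^3/6 - b^2/6 + 2*b*acos(7*b) - b/7 - 2*sqrt(1 - 49*b^2)/7


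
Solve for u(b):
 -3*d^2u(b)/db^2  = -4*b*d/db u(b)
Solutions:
 u(b) = C1 + C2*erfi(sqrt(6)*b/3)


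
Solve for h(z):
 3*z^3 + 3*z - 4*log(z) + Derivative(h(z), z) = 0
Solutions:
 h(z) = C1 - 3*z^4/4 - 3*z^2/2 + 4*z*log(z) - 4*z


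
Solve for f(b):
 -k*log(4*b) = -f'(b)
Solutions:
 f(b) = C1 + b*k*log(b) - b*k + b*k*log(4)


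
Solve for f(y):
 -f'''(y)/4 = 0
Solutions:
 f(y) = C1 + C2*y + C3*y^2


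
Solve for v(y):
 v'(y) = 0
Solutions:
 v(y) = C1


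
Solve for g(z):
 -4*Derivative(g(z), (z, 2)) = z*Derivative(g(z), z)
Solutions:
 g(z) = C1 + C2*erf(sqrt(2)*z/4)


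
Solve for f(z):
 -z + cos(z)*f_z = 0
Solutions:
 f(z) = C1 + Integral(z/cos(z), z)


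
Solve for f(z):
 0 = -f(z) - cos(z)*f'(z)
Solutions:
 f(z) = C1*sqrt(sin(z) - 1)/sqrt(sin(z) + 1)


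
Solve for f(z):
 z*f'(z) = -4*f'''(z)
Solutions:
 f(z) = C1 + Integral(C2*airyai(-2^(1/3)*z/2) + C3*airybi(-2^(1/3)*z/2), z)


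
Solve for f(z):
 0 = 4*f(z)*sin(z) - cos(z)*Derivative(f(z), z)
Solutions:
 f(z) = C1/cos(z)^4


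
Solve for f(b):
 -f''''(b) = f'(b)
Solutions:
 f(b) = C1 + C4*exp(-b) + (C2*sin(sqrt(3)*b/2) + C3*cos(sqrt(3)*b/2))*exp(b/2)


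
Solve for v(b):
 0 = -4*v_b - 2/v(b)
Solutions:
 v(b) = -sqrt(C1 - b)
 v(b) = sqrt(C1 - b)


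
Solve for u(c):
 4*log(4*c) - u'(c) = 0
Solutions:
 u(c) = C1 + 4*c*log(c) - 4*c + c*log(256)


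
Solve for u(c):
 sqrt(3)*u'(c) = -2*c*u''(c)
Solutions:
 u(c) = C1 + C2*c^(1 - sqrt(3)/2)


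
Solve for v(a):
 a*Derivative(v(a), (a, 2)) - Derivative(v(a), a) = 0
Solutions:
 v(a) = C1 + C2*a^2


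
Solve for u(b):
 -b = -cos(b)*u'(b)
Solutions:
 u(b) = C1 + Integral(b/cos(b), b)


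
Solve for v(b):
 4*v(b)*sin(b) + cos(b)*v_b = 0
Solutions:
 v(b) = C1*cos(b)^4


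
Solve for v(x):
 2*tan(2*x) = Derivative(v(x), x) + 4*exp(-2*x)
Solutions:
 v(x) = C1 + log(tan(2*x)^2 + 1)/2 + 2*exp(-2*x)


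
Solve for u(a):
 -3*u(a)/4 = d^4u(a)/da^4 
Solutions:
 u(a) = (C1*sin(3^(1/4)*a/2) + C2*cos(3^(1/4)*a/2))*exp(-3^(1/4)*a/2) + (C3*sin(3^(1/4)*a/2) + C4*cos(3^(1/4)*a/2))*exp(3^(1/4)*a/2)


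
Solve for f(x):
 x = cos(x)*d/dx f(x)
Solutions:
 f(x) = C1 + Integral(x/cos(x), x)


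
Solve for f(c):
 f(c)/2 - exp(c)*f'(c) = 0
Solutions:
 f(c) = C1*exp(-exp(-c)/2)


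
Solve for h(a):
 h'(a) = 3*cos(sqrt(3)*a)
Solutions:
 h(a) = C1 + sqrt(3)*sin(sqrt(3)*a)


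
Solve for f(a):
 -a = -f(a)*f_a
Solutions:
 f(a) = -sqrt(C1 + a^2)
 f(a) = sqrt(C1 + a^2)


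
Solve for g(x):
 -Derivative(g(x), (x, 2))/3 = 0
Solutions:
 g(x) = C1 + C2*x


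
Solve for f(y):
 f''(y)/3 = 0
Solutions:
 f(y) = C1 + C2*y


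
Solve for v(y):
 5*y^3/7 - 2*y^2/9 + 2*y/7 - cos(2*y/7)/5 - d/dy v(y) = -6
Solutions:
 v(y) = C1 + 5*y^4/28 - 2*y^3/27 + y^2/7 + 6*y - 7*sin(2*y/7)/10
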